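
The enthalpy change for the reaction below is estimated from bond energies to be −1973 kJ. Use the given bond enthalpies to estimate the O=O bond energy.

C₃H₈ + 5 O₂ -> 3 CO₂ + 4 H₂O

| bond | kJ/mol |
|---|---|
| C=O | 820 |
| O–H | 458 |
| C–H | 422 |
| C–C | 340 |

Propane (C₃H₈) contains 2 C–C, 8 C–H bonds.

Let D be the O=O bond energy.
Σ(broken) = 2×340 + 8×422 + 5×D = 4056 + 5D
Σ(formed) = 6×820 + 8×458 = 8584
ΔH = Σ(broken) − Σ(formed) = (4056 + 5D) − (8584) = −4528 + 5D
Setting this equal to −1973 kJ gives 5D = 2555, so D = 511 kJ/mol.

D(O=O) ≈ 511 kJ/mol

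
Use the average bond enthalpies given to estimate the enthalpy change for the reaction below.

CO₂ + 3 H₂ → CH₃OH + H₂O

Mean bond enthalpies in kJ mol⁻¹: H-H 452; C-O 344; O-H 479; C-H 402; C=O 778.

ΔH ≈ −75 kJ

Bonds broken (reactants):
  C=O: 2 × 778 = 1556
  H-H: 3 × 452 = 1356
  Σ(broken) = 2912 kJ
Bonds formed (products):
  C-H: 3 × 402 = 1206
  C-O: 1 × 344 = 344
  O-H: 3 × 479 = 1437
  Σ(formed) = 2987 kJ
ΔH = Σ(broken) − Σ(formed) = 2912 − 2987 = −75 kJ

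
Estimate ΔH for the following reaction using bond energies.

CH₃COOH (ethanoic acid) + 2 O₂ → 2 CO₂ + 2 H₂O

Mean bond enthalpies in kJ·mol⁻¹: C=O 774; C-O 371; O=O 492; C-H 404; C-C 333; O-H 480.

ΔH ≈ −862 kJ

Bonds broken (reactants):
  C-C: 1 × 333 = 333
  C-H: 3 × 404 = 1212
  C-O: 1 × 371 = 371
  C=O: 1 × 774 = 774
  O-H: 1 × 480 = 480
  O=O: 2 × 492 = 984
  Σ(broken) = 4154 kJ
Bonds formed (products):
  C=O: 4 × 774 = 3096
  O-H: 4 × 480 = 1920
  Σ(formed) = 5016 kJ
ΔH = Σ(broken) − Σ(formed) = 4154 − 5016 = −862 kJ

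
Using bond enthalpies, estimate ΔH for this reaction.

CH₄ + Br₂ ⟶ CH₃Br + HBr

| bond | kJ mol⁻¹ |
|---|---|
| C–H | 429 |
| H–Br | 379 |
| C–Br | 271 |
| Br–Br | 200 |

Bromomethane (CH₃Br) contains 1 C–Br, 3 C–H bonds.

Bonds broken (reactants):
  Br–Br: 1 × 200 = 200
  C–H: 4 × 429 = 1716
  Σ(broken) = 1916 kJ
Bonds formed (products):
  C–Br: 1 × 271 = 271
  C–H: 3 × 429 = 1287
  H–Br: 1 × 379 = 379
  Σ(formed) = 1937 kJ
ΔH = Σ(broken) − Σ(formed) = 1916 − 1937 = −21 kJ

ΔH ≈ −21 kJ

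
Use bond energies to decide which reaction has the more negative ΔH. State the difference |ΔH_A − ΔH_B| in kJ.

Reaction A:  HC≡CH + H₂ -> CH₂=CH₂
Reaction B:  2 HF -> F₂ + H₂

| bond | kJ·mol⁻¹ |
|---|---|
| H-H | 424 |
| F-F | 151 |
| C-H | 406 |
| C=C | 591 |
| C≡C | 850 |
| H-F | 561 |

Reaction A, by 676 kJ

Reaction A:
  Bonds broken (reactants):
    C≡C: 1 × 850 = 850
    C-H: 2 × 406 = 812
    H-H: 1 × 424 = 424
    Σ(broken) = 2086 kJ
  Bonds formed (products):
    C-H: 4 × 406 = 1624
    C=C: 1 × 591 = 591
    Σ(formed) = 2215 kJ
  ΔH_A = 2086 − 2215 = −129 kJ
Reaction B:
  Bonds broken (reactants):
    H-F: 2 × 561 = 1122
    Σ(broken) = 1122 kJ
  Bonds formed (products):
    F-F: 1 × 151 = 151
    H-H: 1 × 424 = 424
    Σ(formed) = 575 kJ
  ΔH_B = 1122 − 575 = +547 kJ
ΔH_A − ΔH_B = −676 kJ, so reaction A has the more negative ΔH; |ΔH_A − ΔH_B| = 676 kJ.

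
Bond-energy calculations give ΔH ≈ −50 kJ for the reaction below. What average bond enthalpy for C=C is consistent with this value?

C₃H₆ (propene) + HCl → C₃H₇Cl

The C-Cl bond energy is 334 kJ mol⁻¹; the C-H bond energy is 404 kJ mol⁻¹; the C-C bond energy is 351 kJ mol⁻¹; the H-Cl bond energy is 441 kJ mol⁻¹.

Let D be the C=C bond energy.
Σ(broken) = 1×351 + 6×404 + 1×D + 1×441 = 3216 + D
Σ(formed) = 2×351 + 1×334 + 7×404 = 3864
ΔH = Σ(broken) − Σ(formed) = (3216 + D) − (3864) = −648 + D
Setting this equal to −50 kJ gives D = 598 kJ/mol.

D(C=C) ≈ 598 kJ/mol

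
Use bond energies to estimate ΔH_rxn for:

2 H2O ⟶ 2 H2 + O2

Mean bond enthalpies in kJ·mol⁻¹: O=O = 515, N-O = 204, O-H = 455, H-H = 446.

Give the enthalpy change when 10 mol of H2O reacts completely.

Bonds broken (reactants):
  O-H: 4 × 455 = 1820
  Σ(broken) = 1820 kJ
Bonds formed (products):
  H-H: 2 × 446 = 892
  O=O: 1 × 515 = 515
  Σ(formed) = 1407 kJ
ΔH = Σ(broken) − Σ(formed) = 1820 − 1407 = +413 kJ
For 5× the reaction as written: 5 × (+413) = +2065 kJ

ΔH = +2065 kJ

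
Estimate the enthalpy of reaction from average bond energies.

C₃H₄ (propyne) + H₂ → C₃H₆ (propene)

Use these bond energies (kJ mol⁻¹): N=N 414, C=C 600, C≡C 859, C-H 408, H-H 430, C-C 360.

Bonds broken (reactants):
  C≡C: 1 × 859 = 859
  C-C: 1 × 360 = 360
  C-H: 4 × 408 = 1632
  H-H: 1 × 430 = 430
  Σ(broken) = 3281 kJ
Bonds formed (products):
  C-C: 1 × 360 = 360
  C-H: 6 × 408 = 2448
  C=C: 1 × 600 = 600
  Σ(formed) = 3408 kJ
ΔH = Σ(broken) − Σ(formed) = 3281 − 3408 = −127 kJ

ΔH ≈ −127 kJ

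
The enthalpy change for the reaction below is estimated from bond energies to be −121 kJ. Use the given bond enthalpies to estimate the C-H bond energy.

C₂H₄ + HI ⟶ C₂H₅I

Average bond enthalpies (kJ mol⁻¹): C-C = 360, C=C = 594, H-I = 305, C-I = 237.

D(C-H) ≈ 423 kJ/mol

Let D be the C-H bond energy.
Σ(broken) = 4×D + 1×594 + 1×305 = 899 + 4D
Σ(formed) = 1×360 + 5×D + 1×237 = 597 + 5D
ΔH = Σ(broken) − Σ(formed) = (899 + 4D) − (597 + 5D) = +302 − D
Setting this equal to −121 kJ gives D = 423 kJ/mol.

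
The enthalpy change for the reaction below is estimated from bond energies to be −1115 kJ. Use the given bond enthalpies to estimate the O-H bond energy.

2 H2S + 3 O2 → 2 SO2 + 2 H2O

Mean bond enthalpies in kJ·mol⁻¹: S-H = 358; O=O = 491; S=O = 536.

Let D be the O-H bond energy.
Σ(broken) = 3×491 + 4×358 = 2905
Σ(formed) = 4×D + 4×536 = 2144 + 4D
ΔH = Σ(broken) − Σ(formed) = (2905) − (2144 + 4D) = +761 − 4D
Setting this equal to −1115 kJ gives 4D = 1876, so D = 469 kJ/mol.

D(O-H) ≈ 469 kJ/mol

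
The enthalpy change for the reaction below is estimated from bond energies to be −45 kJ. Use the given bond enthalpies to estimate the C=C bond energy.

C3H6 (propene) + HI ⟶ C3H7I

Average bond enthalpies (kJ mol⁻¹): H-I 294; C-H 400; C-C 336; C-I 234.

D(C=C) ≈ 631 kJ/mol

Let D be the C=C bond energy.
Σ(broken) = 1×336 + 6×400 + 1×D + 1×294 = 3030 + D
Σ(formed) = 2×336 + 7×400 + 1×234 = 3706
ΔH = Σ(broken) − Σ(formed) = (3030 + D) − (3706) = −676 + D
Setting this equal to −45 kJ gives D = 631 kJ/mol.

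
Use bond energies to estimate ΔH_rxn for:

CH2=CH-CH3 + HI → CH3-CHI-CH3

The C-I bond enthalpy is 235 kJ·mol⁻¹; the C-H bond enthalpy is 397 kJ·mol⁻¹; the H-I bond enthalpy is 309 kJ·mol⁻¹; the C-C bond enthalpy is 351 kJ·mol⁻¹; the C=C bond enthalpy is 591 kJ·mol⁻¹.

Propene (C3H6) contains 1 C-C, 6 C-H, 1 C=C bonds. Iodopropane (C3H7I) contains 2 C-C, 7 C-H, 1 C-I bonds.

ΔH ≈ −83 kJ

Bonds broken (reactants):
  C-C: 1 × 351 = 351
  C-H: 6 × 397 = 2382
  C=C: 1 × 591 = 591
  H-I: 1 × 309 = 309
  Σ(broken) = 3633 kJ
Bonds formed (products):
  C-C: 2 × 351 = 702
  C-H: 7 × 397 = 2779
  C-I: 1 × 235 = 235
  Σ(formed) = 3716 kJ
ΔH = Σ(broken) − Σ(formed) = 3633 − 3716 = −83 kJ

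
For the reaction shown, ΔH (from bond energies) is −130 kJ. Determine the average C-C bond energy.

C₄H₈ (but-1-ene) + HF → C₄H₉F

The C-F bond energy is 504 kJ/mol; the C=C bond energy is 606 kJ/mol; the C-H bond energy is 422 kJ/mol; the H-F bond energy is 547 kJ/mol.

Let D be the C-C bond energy.
Σ(broken) = 2×D + 8×422 + 1×606 + 1×547 = 4529 + 2D
Σ(formed) = 3×D + 1×504 + 9×422 = 4302 + 3D
ΔH = Σ(broken) − Σ(formed) = (4529 + 2D) − (4302 + 3D) = +227 − D
Setting this equal to −130 kJ gives D = 357 kJ/mol.

D(C-C) ≈ 357 kJ/mol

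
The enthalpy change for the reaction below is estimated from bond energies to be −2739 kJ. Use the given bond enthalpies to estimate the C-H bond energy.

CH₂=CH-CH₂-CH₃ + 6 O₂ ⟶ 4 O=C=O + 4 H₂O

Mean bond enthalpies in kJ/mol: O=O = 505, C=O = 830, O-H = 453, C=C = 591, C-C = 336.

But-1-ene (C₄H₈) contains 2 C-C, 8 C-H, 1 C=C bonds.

Let D be the C-H bond energy.
Σ(broken) = 2×336 + 8×D + 1×591 + 6×505 = 4293 + 8D
Σ(formed) = 8×830 + 8×453 = 10264
ΔH = Σ(broken) − Σ(formed) = (4293 + 8D) − (10264) = −5971 + 8D
Setting this equal to −2739 kJ gives 8D = 3232, so D = 404 kJ/mol.

D(C-H) ≈ 404 kJ/mol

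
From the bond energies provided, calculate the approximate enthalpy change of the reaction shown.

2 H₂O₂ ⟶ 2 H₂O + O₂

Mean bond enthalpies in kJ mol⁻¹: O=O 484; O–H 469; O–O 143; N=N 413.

Bonds broken (reactants):
  O–H: 4 × 469 = 1876
  O–O: 2 × 143 = 286
  Σ(broken) = 2162 kJ
Bonds formed (products):
  O–H: 4 × 469 = 1876
  O=O: 1 × 484 = 484
  Σ(formed) = 2360 kJ
ΔH = Σ(broken) − Σ(formed) = 2162 − 2360 = −198 kJ

ΔH ≈ −198 kJ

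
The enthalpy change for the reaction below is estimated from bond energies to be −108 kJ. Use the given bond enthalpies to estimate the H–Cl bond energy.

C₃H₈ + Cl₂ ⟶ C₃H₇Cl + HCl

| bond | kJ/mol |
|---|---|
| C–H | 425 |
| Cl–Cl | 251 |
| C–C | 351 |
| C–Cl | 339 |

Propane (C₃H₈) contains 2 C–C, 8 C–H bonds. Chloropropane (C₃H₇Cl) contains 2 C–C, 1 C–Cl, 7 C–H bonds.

D(H–Cl) ≈ 445 kJ/mol

Let D be the H–Cl bond energy.
Σ(broken) = 2×351 + 8×425 + 1×251 = 4353
Σ(formed) = 2×351 + 1×339 + 7×425 + 1×D = 4016 + D
ΔH = Σ(broken) − Σ(formed) = (4353) − (4016 + D) = +337 − D
Setting this equal to −108 kJ gives D = 445 kJ/mol.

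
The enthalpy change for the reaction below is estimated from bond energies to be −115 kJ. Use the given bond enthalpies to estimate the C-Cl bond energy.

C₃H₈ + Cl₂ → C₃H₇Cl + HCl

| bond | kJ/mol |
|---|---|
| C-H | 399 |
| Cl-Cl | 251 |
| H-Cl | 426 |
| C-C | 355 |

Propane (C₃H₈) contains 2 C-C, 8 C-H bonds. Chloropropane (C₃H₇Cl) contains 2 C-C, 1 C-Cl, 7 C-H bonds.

Let D be the C-Cl bond energy.
Σ(broken) = 2×355 + 8×399 + 1×251 = 4153
Σ(formed) = 2×355 + 1×D + 7×399 + 1×426 = 3929 + D
ΔH = Σ(broken) − Σ(formed) = (4153) − (3929 + D) = +224 − D
Setting this equal to −115 kJ gives D = 339 kJ/mol.

D(C-Cl) ≈ 339 kJ/mol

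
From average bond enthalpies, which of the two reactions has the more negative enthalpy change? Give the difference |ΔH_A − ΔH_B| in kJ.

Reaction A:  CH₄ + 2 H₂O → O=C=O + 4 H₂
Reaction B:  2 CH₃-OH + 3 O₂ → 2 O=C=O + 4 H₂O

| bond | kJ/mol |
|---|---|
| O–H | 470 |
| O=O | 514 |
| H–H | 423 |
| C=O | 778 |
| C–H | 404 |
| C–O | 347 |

Reaction A:
  Bonds broken (reactants):
    C–H: 4 × 404 = 1616
    O–H: 4 × 470 = 1880
    Σ(broken) = 3496 kJ
  Bonds formed (products):
    C=O: 2 × 778 = 1556
    H–H: 4 × 423 = 1692
    Σ(formed) = 3248 kJ
  ΔH_A = 3496 − 3248 = +248 kJ
Reaction B:
  Bonds broken (reactants):
    C–H: 6 × 404 = 2424
    C–O: 2 × 347 = 694
    O–H: 2 × 470 = 940
    O=O: 3 × 514 = 1542
    Σ(broken) = 5600 kJ
  Bonds formed (products):
    C=O: 4 × 778 = 3112
    O–H: 8 × 470 = 3760
    Σ(formed) = 6872 kJ
  ΔH_B = 5600 − 6872 = −1272 kJ
ΔH_A − ΔH_B = +1520 kJ, so reaction B has the more negative ΔH; |ΔH_A − ΔH_B| = 1520 kJ.

Reaction B, by 1520 kJ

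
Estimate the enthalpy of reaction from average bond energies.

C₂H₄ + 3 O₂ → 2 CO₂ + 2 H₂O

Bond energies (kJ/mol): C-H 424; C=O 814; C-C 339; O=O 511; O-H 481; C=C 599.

ΔH ≈ −1352 kJ

Bonds broken (reactants):
  C-H: 4 × 424 = 1696
  C=C: 1 × 599 = 599
  O=O: 3 × 511 = 1533
  Σ(broken) = 3828 kJ
Bonds formed (products):
  C=O: 4 × 814 = 3256
  O-H: 4 × 481 = 1924
  Σ(formed) = 5180 kJ
ΔH = Σ(broken) − Σ(formed) = 3828 − 5180 = −1352 kJ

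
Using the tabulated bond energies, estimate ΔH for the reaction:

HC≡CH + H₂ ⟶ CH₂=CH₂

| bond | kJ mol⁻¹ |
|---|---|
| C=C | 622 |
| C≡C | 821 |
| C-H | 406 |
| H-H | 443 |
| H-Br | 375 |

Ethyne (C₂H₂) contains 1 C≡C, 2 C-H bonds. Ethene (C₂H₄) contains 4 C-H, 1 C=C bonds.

ΔH ≈ −170 kJ

Bonds broken (reactants):
  C≡C: 1 × 821 = 821
  C-H: 2 × 406 = 812
  H-H: 1 × 443 = 443
  Σ(broken) = 2076 kJ
Bonds formed (products):
  C-H: 4 × 406 = 1624
  C=C: 1 × 622 = 622
  Σ(formed) = 2246 kJ
ΔH = Σ(broken) − Σ(formed) = 2076 − 2246 = −170 kJ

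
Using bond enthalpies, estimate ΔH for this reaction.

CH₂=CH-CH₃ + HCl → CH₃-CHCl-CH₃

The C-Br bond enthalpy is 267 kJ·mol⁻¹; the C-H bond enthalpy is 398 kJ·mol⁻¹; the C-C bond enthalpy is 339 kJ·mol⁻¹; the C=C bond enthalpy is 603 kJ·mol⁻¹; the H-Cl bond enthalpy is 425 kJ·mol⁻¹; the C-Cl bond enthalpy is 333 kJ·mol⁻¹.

ΔH ≈ −42 kJ

Bonds broken (reactants):
  C-C: 1 × 339 = 339
  C-H: 6 × 398 = 2388
  C=C: 1 × 603 = 603
  H-Cl: 1 × 425 = 425
  Σ(broken) = 3755 kJ
Bonds formed (products):
  C-C: 2 × 339 = 678
  C-Cl: 1 × 333 = 333
  C-H: 7 × 398 = 2786
  Σ(formed) = 3797 kJ
ΔH = Σ(broken) − Σ(formed) = 3755 − 3797 = −42 kJ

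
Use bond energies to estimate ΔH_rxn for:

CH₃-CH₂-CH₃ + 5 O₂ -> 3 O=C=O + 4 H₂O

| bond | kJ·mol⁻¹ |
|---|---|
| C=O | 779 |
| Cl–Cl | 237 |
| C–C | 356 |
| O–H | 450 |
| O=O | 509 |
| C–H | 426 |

Bonds broken (reactants):
  C–C: 2 × 356 = 712
  C–H: 8 × 426 = 3408
  O=O: 5 × 509 = 2545
  Σ(broken) = 6665 kJ
Bonds formed (products):
  C=O: 6 × 779 = 4674
  O–H: 8 × 450 = 3600
  Σ(formed) = 8274 kJ
ΔH = Σ(broken) − Σ(formed) = 6665 − 8274 = −1609 kJ

ΔH ≈ −1609 kJ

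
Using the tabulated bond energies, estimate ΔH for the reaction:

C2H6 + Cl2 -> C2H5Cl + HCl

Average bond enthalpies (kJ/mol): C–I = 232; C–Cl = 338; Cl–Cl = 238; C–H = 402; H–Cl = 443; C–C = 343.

ΔH ≈ −141 kJ

Bonds broken (reactants):
  C–C: 1 × 343 = 343
  C–H: 6 × 402 = 2412
  Cl–Cl: 1 × 238 = 238
  Σ(broken) = 2993 kJ
Bonds formed (products):
  C–C: 1 × 343 = 343
  C–Cl: 1 × 338 = 338
  C–H: 5 × 402 = 2010
  H–Cl: 1 × 443 = 443
  Σ(formed) = 3134 kJ
ΔH = Σ(broken) − Σ(formed) = 2993 − 3134 = −141 kJ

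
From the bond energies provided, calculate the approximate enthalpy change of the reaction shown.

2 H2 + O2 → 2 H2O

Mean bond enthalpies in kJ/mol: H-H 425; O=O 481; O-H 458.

ΔH ≈ −501 kJ

Bonds broken (reactants):
  H-H: 2 × 425 = 850
  O=O: 1 × 481 = 481
  Σ(broken) = 1331 kJ
Bonds formed (products):
  O-H: 4 × 458 = 1832
  Σ(formed) = 1832 kJ
ΔH = Σ(broken) − Σ(formed) = 1331 − 1832 = −501 kJ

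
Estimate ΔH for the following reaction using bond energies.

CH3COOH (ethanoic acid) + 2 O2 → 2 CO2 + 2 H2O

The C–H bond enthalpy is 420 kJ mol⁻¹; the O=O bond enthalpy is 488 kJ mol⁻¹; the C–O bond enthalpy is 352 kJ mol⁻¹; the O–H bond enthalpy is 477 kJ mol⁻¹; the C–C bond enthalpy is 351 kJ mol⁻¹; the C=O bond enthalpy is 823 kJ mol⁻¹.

Bonds broken (reactants):
  C–C: 1 × 351 = 351
  C–H: 3 × 420 = 1260
  C–O: 1 × 352 = 352
  C=O: 1 × 823 = 823
  O–H: 1 × 477 = 477
  O=O: 2 × 488 = 976
  Σ(broken) = 4239 kJ
Bonds formed (products):
  C=O: 4 × 823 = 3292
  O–H: 4 × 477 = 1908
  Σ(formed) = 5200 kJ
ΔH = Σ(broken) − Σ(formed) = 4239 − 5200 = −961 kJ

ΔH ≈ −961 kJ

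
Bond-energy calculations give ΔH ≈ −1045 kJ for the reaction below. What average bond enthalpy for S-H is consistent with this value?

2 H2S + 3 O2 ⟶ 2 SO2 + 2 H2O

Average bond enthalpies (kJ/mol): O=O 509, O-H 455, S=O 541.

Let D be the S-H bond energy.
Σ(broken) = 3×509 + 4×D = 1527 + 4D
Σ(formed) = 4×455 + 4×541 = 3984
ΔH = Σ(broken) − Σ(formed) = (1527 + 4D) − (3984) = −2457 + 4D
Setting this equal to −1045 kJ gives 4D = 1412, so D = 353 kJ/mol.

D(S-H) ≈ 353 kJ/mol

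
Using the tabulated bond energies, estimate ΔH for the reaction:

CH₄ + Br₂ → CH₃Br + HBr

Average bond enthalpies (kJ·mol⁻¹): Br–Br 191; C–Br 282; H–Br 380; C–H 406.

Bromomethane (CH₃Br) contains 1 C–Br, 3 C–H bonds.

ΔH ≈ −65 kJ

Bonds broken (reactants):
  Br–Br: 1 × 191 = 191
  C–H: 4 × 406 = 1624
  Σ(broken) = 1815 kJ
Bonds formed (products):
  C–Br: 1 × 282 = 282
  C–H: 3 × 406 = 1218
  H–Br: 1 × 380 = 380
  Σ(formed) = 1880 kJ
ΔH = Σ(broken) − Σ(formed) = 1815 − 1880 = −65 kJ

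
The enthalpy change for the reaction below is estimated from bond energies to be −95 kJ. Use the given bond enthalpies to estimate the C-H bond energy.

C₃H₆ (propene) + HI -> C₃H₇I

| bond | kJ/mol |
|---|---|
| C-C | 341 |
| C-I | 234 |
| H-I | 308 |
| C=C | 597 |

D(C-H) ≈ 425 kJ/mol

Let D be the C-H bond energy.
Σ(broken) = 1×341 + 6×D + 1×597 + 1×308 = 1246 + 6D
Σ(formed) = 2×341 + 7×D + 1×234 = 916 + 7D
ΔH = Σ(broken) − Σ(formed) = (1246 + 6D) − (916 + 7D) = +330 − D
Setting this equal to −95 kJ gives D = 425 kJ/mol.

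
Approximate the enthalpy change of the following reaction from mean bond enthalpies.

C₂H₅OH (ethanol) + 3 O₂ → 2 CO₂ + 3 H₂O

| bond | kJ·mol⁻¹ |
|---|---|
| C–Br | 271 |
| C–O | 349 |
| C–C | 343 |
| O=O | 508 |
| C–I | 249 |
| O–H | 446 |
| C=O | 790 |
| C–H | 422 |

Bonds broken (reactants):
  C–C: 1 × 343 = 343
  C–H: 5 × 422 = 2110
  C–O: 1 × 349 = 349
  O–H: 1 × 446 = 446
  O=O: 3 × 508 = 1524
  Σ(broken) = 4772 kJ
Bonds formed (products):
  C=O: 4 × 790 = 3160
  O–H: 6 × 446 = 2676
  Σ(formed) = 5836 kJ
ΔH = Σ(broken) − Σ(formed) = 4772 − 5836 = −1064 kJ

ΔH ≈ −1064 kJ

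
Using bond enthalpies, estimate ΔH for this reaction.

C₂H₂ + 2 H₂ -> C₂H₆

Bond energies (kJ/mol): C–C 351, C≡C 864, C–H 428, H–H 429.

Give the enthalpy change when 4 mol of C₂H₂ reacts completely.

ΔH = −1364 kJ

Bonds broken (reactants):
  C≡C: 1 × 864 = 864
  C–H: 2 × 428 = 856
  H–H: 2 × 429 = 858
  Σ(broken) = 2578 kJ
Bonds formed (products):
  C–C: 1 × 351 = 351
  C–H: 6 × 428 = 2568
  Σ(formed) = 2919 kJ
ΔH = Σ(broken) − Σ(formed) = 2578 − 2919 = −341 kJ
For 4× the reaction as written: 4 × (−341) = −1364 kJ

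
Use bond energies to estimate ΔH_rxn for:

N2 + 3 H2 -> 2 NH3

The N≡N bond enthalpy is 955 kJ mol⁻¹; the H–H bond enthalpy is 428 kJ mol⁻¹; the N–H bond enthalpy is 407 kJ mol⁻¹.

Bonds broken (reactants):
  H–H: 3 × 428 = 1284
  N≡N: 1 × 955 = 955
  Σ(broken) = 2239 kJ
Bonds formed (products):
  N–H: 6 × 407 = 2442
  Σ(formed) = 2442 kJ
ΔH = Σ(broken) − Σ(formed) = 2239 − 2442 = −203 kJ

ΔH ≈ −203 kJ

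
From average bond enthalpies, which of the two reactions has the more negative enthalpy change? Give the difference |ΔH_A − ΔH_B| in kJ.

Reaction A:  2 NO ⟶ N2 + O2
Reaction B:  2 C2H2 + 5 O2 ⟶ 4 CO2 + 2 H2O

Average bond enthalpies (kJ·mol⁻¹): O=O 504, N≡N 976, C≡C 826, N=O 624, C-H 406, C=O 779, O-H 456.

Reaction B, by 2028 kJ

Reaction A:
  Bonds broken (reactants):
    N=O: 2 × 624 = 1248
    Σ(broken) = 1248 kJ
  Bonds formed (products):
    N≡N: 1 × 976 = 976
    O=O: 1 × 504 = 504
    Σ(formed) = 1480 kJ
  ΔH_A = 1248 − 1480 = −232 kJ
Reaction B:
  Bonds broken (reactants):
    C≡C: 2 × 826 = 1652
    C-H: 4 × 406 = 1624
    O=O: 5 × 504 = 2520
    Σ(broken) = 5796 kJ
  Bonds formed (products):
    C=O: 8 × 779 = 6232
    O-H: 4 × 456 = 1824
    Σ(formed) = 8056 kJ
  ΔH_B = 5796 − 8056 = −2260 kJ
ΔH_A − ΔH_B = +2028 kJ, so reaction B has the more negative ΔH; |ΔH_A − ΔH_B| = 2028 kJ.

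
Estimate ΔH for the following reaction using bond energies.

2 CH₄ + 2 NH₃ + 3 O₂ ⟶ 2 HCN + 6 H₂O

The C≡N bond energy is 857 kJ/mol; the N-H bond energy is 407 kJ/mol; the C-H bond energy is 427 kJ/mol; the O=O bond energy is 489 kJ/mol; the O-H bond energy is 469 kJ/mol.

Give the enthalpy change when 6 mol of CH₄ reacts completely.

ΔH = −2613 kJ

Bonds broken (reactants):
  C-H: 8 × 427 = 3416
  N-H: 6 × 407 = 2442
  O=O: 3 × 489 = 1467
  Σ(broken) = 7325 kJ
Bonds formed (products):
  C≡N: 2 × 857 = 1714
  C-H: 2 × 427 = 854
  O-H: 12 × 469 = 5628
  Σ(formed) = 8196 kJ
ΔH = Σ(broken) − Σ(formed) = 7325 − 8196 = −871 kJ
For 3× the reaction as written: 3 × (−871) = −2613 kJ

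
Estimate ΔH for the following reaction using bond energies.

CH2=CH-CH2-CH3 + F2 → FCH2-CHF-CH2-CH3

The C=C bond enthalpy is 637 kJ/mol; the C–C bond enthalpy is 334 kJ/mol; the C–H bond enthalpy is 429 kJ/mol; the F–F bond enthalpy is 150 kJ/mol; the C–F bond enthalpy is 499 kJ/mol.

ΔH ≈ −545 kJ

Bonds broken (reactants):
  C–C: 2 × 334 = 668
  C–H: 8 × 429 = 3432
  C=C: 1 × 637 = 637
  F–F: 1 × 150 = 150
  Σ(broken) = 4887 kJ
Bonds formed (products):
  C–C: 3 × 334 = 1002
  C–F: 2 × 499 = 998
  C–H: 8 × 429 = 3432
  Σ(formed) = 5432 kJ
ΔH = Σ(broken) − Σ(formed) = 4887 − 5432 = −545 kJ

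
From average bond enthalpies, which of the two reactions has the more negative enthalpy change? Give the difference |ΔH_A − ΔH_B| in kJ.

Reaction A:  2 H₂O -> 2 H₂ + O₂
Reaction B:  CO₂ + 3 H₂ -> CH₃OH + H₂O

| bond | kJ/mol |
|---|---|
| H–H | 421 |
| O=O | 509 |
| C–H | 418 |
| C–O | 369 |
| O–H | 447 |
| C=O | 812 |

Reaction A:
  Bonds broken (reactants):
    O–H: 4 × 447 = 1788
    Σ(broken) = 1788 kJ
  Bonds formed (products):
    H–H: 2 × 421 = 842
    O=O: 1 × 509 = 509
    Σ(formed) = 1351 kJ
  ΔH_A = 1788 − 1351 = +437 kJ
Reaction B:
  Bonds broken (reactants):
    C=O: 2 × 812 = 1624
    H–H: 3 × 421 = 1263
    Σ(broken) = 2887 kJ
  Bonds formed (products):
    C–H: 3 × 418 = 1254
    C–O: 1 × 369 = 369
    O–H: 3 × 447 = 1341
    Σ(formed) = 2964 kJ
  ΔH_B = 2887 − 2964 = −77 kJ
ΔH_A − ΔH_B = +514 kJ, so reaction B has the more negative ΔH; |ΔH_A − ΔH_B| = 514 kJ.

Reaction B, by 514 kJ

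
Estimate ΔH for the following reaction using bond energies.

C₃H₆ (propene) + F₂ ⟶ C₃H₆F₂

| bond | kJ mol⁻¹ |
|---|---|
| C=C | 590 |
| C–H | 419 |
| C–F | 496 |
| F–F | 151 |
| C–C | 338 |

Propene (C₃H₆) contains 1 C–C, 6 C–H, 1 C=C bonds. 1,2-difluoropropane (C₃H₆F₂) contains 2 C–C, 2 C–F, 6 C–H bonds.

Bonds broken (reactants):
  C–C: 1 × 338 = 338
  C–H: 6 × 419 = 2514
  C=C: 1 × 590 = 590
  F–F: 1 × 151 = 151
  Σ(broken) = 3593 kJ
Bonds formed (products):
  C–C: 2 × 338 = 676
  C–F: 2 × 496 = 992
  C–H: 6 × 419 = 2514
  Σ(formed) = 4182 kJ
ΔH = Σ(broken) − Σ(formed) = 3593 − 4182 = −589 kJ

ΔH ≈ −589 kJ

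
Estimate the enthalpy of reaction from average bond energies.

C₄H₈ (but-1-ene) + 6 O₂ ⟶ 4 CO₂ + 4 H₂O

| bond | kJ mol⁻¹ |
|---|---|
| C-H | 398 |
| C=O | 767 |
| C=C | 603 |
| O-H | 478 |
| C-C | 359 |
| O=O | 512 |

Bonds broken (reactants):
  C-C: 2 × 359 = 718
  C-H: 8 × 398 = 3184
  C=C: 1 × 603 = 603
  O=O: 6 × 512 = 3072
  Σ(broken) = 7577 kJ
Bonds formed (products):
  C=O: 8 × 767 = 6136
  O-H: 8 × 478 = 3824
  Σ(formed) = 9960 kJ
ΔH = Σ(broken) − Σ(formed) = 7577 − 9960 = −2383 kJ

ΔH ≈ −2383 kJ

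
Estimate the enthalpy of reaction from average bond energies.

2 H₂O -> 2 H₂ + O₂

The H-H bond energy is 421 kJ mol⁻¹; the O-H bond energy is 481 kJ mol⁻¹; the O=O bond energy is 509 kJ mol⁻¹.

Bonds broken (reactants):
  O-H: 4 × 481 = 1924
  Σ(broken) = 1924 kJ
Bonds formed (products):
  H-H: 2 × 421 = 842
  O=O: 1 × 509 = 509
  Σ(formed) = 1351 kJ
ΔH = Σ(broken) − Σ(formed) = 1924 − 1351 = +573 kJ

ΔH ≈ +573 kJ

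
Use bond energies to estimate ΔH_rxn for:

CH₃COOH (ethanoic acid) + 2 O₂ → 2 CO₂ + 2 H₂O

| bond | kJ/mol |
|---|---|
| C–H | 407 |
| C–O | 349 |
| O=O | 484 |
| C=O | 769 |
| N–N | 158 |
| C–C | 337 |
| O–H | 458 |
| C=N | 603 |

ΔH ≈ −806 kJ

Bonds broken (reactants):
  C–C: 1 × 337 = 337
  C–H: 3 × 407 = 1221
  C–O: 1 × 349 = 349
  C=O: 1 × 769 = 769
  O–H: 1 × 458 = 458
  O=O: 2 × 484 = 968
  Σ(broken) = 4102 kJ
Bonds formed (products):
  C=O: 4 × 769 = 3076
  O–H: 4 × 458 = 1832
  Σ(formed) = 4908 kJ
ΔH = Σ(broken) − Σ(formed) = 4102 − 4908 = −806 kJ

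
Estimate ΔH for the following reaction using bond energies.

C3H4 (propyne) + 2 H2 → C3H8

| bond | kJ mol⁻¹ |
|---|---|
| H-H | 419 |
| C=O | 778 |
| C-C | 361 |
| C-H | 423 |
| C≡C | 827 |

Bonds broken (reactants):
  C≡C: 1 × 827 = 827
  C-C: 1 × 361 = 361
  C-H: 4 × 423 = 1692
  H-H: 2 × 419 = 838
  Σ(broken) = 3718 kJ
Bonds formed (products):
  C-C: 2 × 361 = 722
  C-H: 8 × 423 = 3384
  Σ(formed) = 4106 kJ
ΔH = Σ(broken) − Σ(formed) = 3718 − 4106 = −388 kJ

ΔH ≈ −388 kJ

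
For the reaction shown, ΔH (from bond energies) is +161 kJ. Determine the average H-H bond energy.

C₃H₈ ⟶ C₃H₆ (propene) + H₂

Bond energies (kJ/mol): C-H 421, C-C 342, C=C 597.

Let D be the H-H bond energy.
Σ(broken) = 2×342 + 8×421 = 4052
Σ(formed) = 1×342 + 6×421 + 1×597 + 1×D = 3465 + D
ΔH = Σ(broken) − Σ(formed) = (4052) − (3465 + D) = +587 − D
Setting this equal to +161 kJ gives D = 426 kJ/mol.

D(H-H) ≈ 426 kJ/mol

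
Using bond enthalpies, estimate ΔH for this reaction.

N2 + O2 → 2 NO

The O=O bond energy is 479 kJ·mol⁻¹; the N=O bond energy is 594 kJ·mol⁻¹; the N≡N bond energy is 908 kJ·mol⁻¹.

ΔH ≈ +199 kJ

Bonds broken (reactants):
  N≡N: 1 × 908 = 908
  O=O: 1 × 479 = 479
  Σ(broken) = 1387 kJ
Bonds formed (products):
  N=O: 2 × 594 = 1188
  Σ(formed) = 1188 kJ
ΔH = Σ(broken) − Σ(formed) = 1387 − 1188 = +199 kJ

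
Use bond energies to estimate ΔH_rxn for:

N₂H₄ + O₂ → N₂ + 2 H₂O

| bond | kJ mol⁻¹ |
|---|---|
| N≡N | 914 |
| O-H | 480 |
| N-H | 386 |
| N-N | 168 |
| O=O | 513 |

Bonds broken (reactants):
  N-H: 4 × 386 = 1544
  N-N: 1 × 168 = 168
  O=O: 1 × 513 = 513
  Σ(broken) = 2225 kJ
Bonds formed (products):
  N≡N: 1 × 914 = 914
  O-H: 4 × 480 = 1920
  Σ(formed) = 2834 kJ
ΔH = Σ(broken) − Σ(formed) = 2225 − 2834 = −609 kJ

ΔH ≈ −609 kJ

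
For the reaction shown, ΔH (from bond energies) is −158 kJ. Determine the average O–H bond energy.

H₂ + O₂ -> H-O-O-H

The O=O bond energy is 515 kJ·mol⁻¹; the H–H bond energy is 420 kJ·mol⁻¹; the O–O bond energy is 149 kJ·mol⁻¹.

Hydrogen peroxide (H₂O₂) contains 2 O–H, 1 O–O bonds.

D(O–H) ≈ 472 kJ/mol

Let D be the O–H bond energy.
Σ(broken) = 1×420 + 1×515 = 935
Σ(formed) = 2×D + 1×149 = 149 + 2D
ΔH = Σ(broken) − Σ(formed) = (935) − (149 + 2D) = +786 − 2D
Setting this equal to −158 kJ gives 2D = 944, so D = 472 kJ/mol.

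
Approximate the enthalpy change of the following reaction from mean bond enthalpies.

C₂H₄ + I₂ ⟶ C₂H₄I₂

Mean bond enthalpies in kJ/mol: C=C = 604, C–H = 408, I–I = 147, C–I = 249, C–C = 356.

ΔH ≈ −103 kJ

Bonds broken (reactants):
  C–H: 4 × 408 = 1632
  C=C: 1 × 604 = 604
  I–I: 1 × 147 = 147
  Σ(broken) = 2383 kJ
Bonds formed (products):
  C–C: 1 × 356 = 356
  C–H: 4 × 408 = 1632
  C–I: 2 × 249 = 498
  Σ(formed) = 2486 kJ
ΔH = Σ(broken) − Σ(formed) = 2383 − 2486 = −103 kJ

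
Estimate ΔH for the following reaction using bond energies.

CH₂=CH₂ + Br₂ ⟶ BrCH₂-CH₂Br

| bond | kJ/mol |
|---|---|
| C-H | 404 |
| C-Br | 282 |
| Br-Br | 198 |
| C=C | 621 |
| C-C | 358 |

Bonds broken (reactants):
  Br-Br: 1 × 198 = 198
  C-H: 4 × 404 = 1616
  C=C: 1 × 621 = 621
  Σ(broken) = 2435 kJ
Bonds formed (products):
  C-Br: 2 × 282 = 564
  C-C: 1 × 358 = 358
  C-H: 4 × 404 = 1616
  Σ(formed) = 2538 kJ
ΔH = Σ(broken) − Σ(formed) = 2435 − 2538 = −103 kJ

ΔH ≈ −103 kJ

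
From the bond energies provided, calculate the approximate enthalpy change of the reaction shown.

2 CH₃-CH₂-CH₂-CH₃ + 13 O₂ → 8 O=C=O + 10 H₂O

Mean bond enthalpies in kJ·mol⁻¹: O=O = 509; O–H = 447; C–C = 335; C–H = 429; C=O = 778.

ΔH ≈ −4181 kJ

Bonds broken (reactants):
  C–C: 6 × 335 = 2010
  C–H: 20 × 429 = 8580
  O=O: 13 × 509 = 6617
  Σ(broken) = 17207 kJ
Bonds formed (products):
  C=O: 16 × 778 = 12448
  O–H: 20 × 447 = 8940
  Σ(formed) = 21388 kJ
ΔH = Σ(broken) − Σ(formed) = 17207 − 21388 = −4181 kJ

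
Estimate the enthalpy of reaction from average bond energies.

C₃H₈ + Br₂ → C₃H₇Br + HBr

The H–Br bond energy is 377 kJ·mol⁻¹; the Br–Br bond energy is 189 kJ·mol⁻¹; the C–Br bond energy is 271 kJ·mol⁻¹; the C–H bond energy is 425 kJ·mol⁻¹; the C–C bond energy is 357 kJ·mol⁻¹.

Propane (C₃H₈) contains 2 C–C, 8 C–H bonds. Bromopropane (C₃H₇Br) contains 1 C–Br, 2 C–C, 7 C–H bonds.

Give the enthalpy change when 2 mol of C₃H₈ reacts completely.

ΔH = −68 kJ

Bonds broken (reactants):
  Br–Br: 1 × 189 = 189
  C–C: 2 × 357 = 714
  C–H: 8 × 425 = 3400
  Σ(broken) = 4303 kJ
Bonds formed (products):
  C–Br: 1 × 271 = 271
  C–C: 2 × 357 = 714
  C–H: 7 × 425 = 2975
  H–Br: 1 × 377 = 377
  Σ(formed) = 4337 kJ
ΔH = Σ(broken) − Σ(formed) = 4303 − 4337 = −34 kJ
For 2× the reaction as written: 2 × (−34) = −68 kJ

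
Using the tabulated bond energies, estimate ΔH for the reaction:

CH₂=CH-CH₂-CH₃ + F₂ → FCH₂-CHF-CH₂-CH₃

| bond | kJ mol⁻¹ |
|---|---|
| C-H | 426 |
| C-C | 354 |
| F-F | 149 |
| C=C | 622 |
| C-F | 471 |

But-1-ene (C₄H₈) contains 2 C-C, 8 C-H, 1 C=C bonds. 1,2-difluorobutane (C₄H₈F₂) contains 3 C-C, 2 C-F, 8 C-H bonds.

ΔH ≈ −525 kJ

Bonds broken (reactants):
  C-C: 2 × 354 = 708
  C-H: 8 × 426 = 3408
  C=C: 1 × 622 = 622
  F-F: 1 × 149 = 149
  Σ(broken) = 4887 kJ
Bonds formed (products):
  C-C: 3 × 354 = 1062
  C-F: 2 × 471 = 942
  C-H: 8 × 426 = 3408
  Σ(formed) = 5412 kJ
ΔH = Σ(broken) − Σ(formed) = 4887 − 5412 = −525 kJ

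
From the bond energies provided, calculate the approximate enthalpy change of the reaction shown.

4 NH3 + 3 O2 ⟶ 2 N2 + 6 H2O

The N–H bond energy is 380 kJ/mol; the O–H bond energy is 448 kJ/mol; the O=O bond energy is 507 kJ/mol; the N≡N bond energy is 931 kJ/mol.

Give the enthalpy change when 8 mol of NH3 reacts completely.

ΔH = −2314 kJ

Bonds broken (reactants):
  N–H: 12 × 380 = 4560
  O=O: 3 × 507 = 1521
  Σ(broken) = 6081 kJ
Bonds formed (products):
  N≡N: 2 × 931 = 1862
  O–H: 12 × 448 = 5376
  Σ(formed) = 7238 kJ
ΔH = Σ(broken) − Σ(formed) = 6081 − 7238 = −1157 kJ
For 2× the reaction as written: 2 × (−1157) = −2314 kJ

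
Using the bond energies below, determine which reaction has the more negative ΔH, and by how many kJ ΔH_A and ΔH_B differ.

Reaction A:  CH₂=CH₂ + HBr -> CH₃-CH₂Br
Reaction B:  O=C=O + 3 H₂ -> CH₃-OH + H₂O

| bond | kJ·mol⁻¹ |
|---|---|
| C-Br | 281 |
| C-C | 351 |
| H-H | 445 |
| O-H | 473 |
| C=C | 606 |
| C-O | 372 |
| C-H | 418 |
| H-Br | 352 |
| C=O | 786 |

Reaction B, by 46 kJ

Reaction A:
  Bonds broken (reactants):
    C-H: 4 × 418 = 1672
    C=C: 1 × 606 = 606
    H-Br: 1 × 352 = 352
    Σ(broken) = 2630 kJ
  Bonds formed (products):
    C-Br: 1 × 281 = 281
    C-C: 1 × 351 = 351
    C-H: 5 × 418 = 2090
    Σ(formed) = 2722 kJ
  ΔH_A = 2630 − 2722 = −92 kJ
Reaction B:
  Bonds broken (reactants):
    C=O: 2 × 786 = 1572
    H-H: 3 × 445 = 1335
    Σ(broken) = 2907 kJ
  Bonds formed (products):
    C-H: 3 × 418 = 1254
    C-O: 1 × 372 = 372
    O-H: 3 × 473 = 1419
    Σ(formed) = 3045 kJ
  ΔH_B = 2907 − 3045 = −138 kJ
ΔH_A − ΔH_B = +46 kJ, so reaction B has the more negative ΔH; |ΔH_A − ΔH_B| = 46 kJ.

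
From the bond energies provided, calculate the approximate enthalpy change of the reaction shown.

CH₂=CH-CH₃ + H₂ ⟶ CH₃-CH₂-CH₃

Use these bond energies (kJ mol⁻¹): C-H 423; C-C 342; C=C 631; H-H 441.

ΔH ≈ −116 kJ

Bonds broken (reactants):
  C-C: 1 × 342 = 342
  C-H: 6 × 423 = 2538
  C=C: 1 × 631 = 631
  H-H: 1 × 441 = 441
  Σ(broken) = 3952 kJ
Bonds formed (products):
  C-C: 2 × 342 = 684
  C-H: 8 × 423 = 3384
  Σ(formed) = 4068 kJ
ΔH = Σ(broken) − Σ(formed) = 3952 − 4068 = −116 kJ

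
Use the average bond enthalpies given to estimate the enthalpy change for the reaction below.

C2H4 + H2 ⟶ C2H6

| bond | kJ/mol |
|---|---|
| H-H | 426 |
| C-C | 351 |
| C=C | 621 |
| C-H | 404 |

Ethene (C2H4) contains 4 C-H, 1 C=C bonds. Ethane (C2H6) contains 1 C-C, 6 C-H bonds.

ΔH ≈ −112 kJ

Bonds broken (reactants):
  C-H: 4 × 404 = 1616
  C=C: 1 × 621 = 621
  H-H: 1 × 426 = 426
  Σ(broken) = 2663 kJ
Bonds formed (products):
  C-C: 1 × 351 = 351
  C-H: 6 × 404 = 2424
  Σ(formed) = 2775 kJ
ΔH = Σ(broken) − Σ(formed) = 2663 − 2775 = −112 kJ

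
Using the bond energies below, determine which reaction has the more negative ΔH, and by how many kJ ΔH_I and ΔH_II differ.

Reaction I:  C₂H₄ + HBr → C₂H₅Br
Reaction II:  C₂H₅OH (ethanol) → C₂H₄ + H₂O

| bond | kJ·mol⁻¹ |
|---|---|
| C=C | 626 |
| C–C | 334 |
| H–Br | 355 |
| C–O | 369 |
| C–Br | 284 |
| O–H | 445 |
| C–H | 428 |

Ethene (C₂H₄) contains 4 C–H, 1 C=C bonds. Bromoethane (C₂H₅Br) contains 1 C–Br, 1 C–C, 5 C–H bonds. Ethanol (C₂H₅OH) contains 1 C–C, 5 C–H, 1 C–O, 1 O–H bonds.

Reaction I:
  Bonds broken (reactants):
    C–H: 4 × 428 = 1712
    C=C: 1 × 626 = 626
    H–Br: 1 × 355 = 355
    Σ(broken) = 2693 kJ
  Bonds formed (products):
    C–Br: 1 × 284 = 284
    C–C: 1 × 334 = 334
    C–H: 5 × 428 = 2140
    Σ(formed) = 2758 kJ
  ΔH_I = 2693 − 2758 = −65 kJ
Reaction II:
  Bonds broken (reactants):
    C–C: 1 × 334 = 334
    C–H: 5 × 428 = 2140
    C–O: 1 × 369 = 369
    O–H: 1 × 445 = 445
    Σ(broken) = 3288 kJ
  Bonds formed (products):
    C–H: 4 × 428 = 1712
    C=C: 1 × 626 = 626
    O–H: 2 × 445 = 890
    Σ(formed) = 3228 kJ
  ΔH_II = 3288 − 3228 = +60 kJ
ΔH_I − ΔH_II = −125 kJ, so reaction I has the more negative ΔH; |ΔH_I − ΔH_II| = 125 kJ.

Reaction I, by 125 kJ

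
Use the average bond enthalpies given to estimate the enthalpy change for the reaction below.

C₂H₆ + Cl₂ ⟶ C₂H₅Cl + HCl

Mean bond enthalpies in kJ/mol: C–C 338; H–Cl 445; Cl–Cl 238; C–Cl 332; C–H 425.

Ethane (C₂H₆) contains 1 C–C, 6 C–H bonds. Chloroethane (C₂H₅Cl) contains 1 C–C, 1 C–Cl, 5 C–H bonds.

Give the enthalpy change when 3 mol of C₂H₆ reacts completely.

ΔH = −342 kJ

Bonds broken (reactants):
  C–C: 1 × 338 = 338
  C–H: 6 × 425 = 2550
  Cl–Cl: 1 × 238 = 238
  Σ(broken) = 3126 kJ
Bonds formed (products):
  C–C: 1 × 338 = 338
  C–Cl: 1 × 332 = 332
  C–H: 5 × 425 = 2125
  H–Cl: 1 × 445 = 445
  Σ(formed) = 3240 kJ
ΔH = Σ(broken) − Σ(formed) = 3126 − 3240 = −114 kJ
For 3× the reaction as written: 3 × (−114) = −342 kJ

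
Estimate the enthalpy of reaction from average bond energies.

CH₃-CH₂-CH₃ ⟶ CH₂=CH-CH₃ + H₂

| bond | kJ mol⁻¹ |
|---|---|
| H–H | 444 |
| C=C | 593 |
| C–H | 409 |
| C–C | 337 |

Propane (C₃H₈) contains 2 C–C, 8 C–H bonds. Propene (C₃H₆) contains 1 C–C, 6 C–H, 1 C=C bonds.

Bonds broken (reactants):
  C–C: 2 × 337 = 674
  C–H: 8 × 409 = 3272
  Σ(broken) = 3946 kJ
Bonds formed (products):
  C–C: 1 × 337 = 337
  C–H: 6 × 409 = 2454
  C=C: 1 × 593 = 593
  H–H: 1 × 444 = 444
  Σ(formed) = 3828 kJ
ΔH = Σ(broken) − Σ(formed) = 3946 − 3828 = +118 kJ

ΔH ≈ +118 kJ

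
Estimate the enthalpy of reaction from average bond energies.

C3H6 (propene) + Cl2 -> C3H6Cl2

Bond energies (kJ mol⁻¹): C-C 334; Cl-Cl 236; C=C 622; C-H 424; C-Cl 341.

ΔH ≈ −158 kJ

Bonds broken (reactants):
  C-C: 1 × 334 = 334
  C-H: 6 × 424 = 2544
  C=C: 1 × 622 = 622
  Cl-Cl: 1 × 236 = 236
  Σ(broken) = 3736 kJ
Bonds formed (products):
  C-C: 2 × 334 = 668
  C-Cl: 2 × 341 = 682
  C-H: 6 × 424 = 2544
  Σ(formed) = 3894 kJ
ΔH = Σ(broken) − Σ(formed) = 3736 − 3894 = −158 kJ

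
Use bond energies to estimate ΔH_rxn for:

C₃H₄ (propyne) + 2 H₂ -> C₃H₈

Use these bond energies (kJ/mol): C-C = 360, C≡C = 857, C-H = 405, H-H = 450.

ΔH ≈ −223 kJ

Bonds broken (reactants):
  C≡C: 1 × 857 = 857
  C-C: 1 × 360 = 360
  C-H: 4 × 405 = 1620
  H-H: 2 × 450 = 900
  Σ(broken) = 3737 kJ
Bonds formed (products):
  C-C: 2 × 360 = 720
  C-H: 8 × 405 = 3240
  Σ(formed) = 3960 kJ
ΔH = Σ(broken) − Σ(formed) = 3737 − 3960 = −223 kJ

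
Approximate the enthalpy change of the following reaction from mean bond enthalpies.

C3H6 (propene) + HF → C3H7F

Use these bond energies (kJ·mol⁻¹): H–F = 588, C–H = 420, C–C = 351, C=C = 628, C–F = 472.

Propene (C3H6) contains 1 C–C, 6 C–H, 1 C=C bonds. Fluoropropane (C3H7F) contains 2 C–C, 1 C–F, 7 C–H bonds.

ΔH ≈ −27 kJ

Bonds broken (reactants):
  C–C: 1 × 351 = 351
  C–H: 6 × 420 = 2520
  C=C: 1 × 628 = 628
  H–F: 1 × 588 = 588
  Σ(broken) = 4087 kJ
Bonds formed (products):
  C–C: 2 × 351 = 702
  C–F: 1 × 472 = 472
  C–H: 7 × 420 = 2940
  Σ(formed) = 4114 kJ
ΔH = Σ(broken) − Σ(formed) = 4087 − 4114 = −27 kJ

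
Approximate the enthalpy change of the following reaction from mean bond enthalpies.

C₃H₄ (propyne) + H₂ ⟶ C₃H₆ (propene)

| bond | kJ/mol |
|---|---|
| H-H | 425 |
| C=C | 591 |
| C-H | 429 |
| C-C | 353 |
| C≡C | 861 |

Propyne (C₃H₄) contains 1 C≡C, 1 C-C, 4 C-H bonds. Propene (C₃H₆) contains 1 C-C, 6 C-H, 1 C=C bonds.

ΔH ≈ −163 kJ

Bonds broken (reactants):
  C≡C: 1 × 861 = 861
  C-C: 1 × 353 = 353
  C-H: 4 × 429 = 1716
  H-H: 1 × 425 = 425
  Σ(broken) = 3355 kJ
Bonds formed (products):
  C-C: 1 × 353 = 353
  C-H: 6 × 429 = 2574
  C=C: 1 × 591 = 591
  Σ(formed) = 3518 kJ
ΔH = Σ(broken) − Σ(formed) = 3355 − 3518 = −163 kJ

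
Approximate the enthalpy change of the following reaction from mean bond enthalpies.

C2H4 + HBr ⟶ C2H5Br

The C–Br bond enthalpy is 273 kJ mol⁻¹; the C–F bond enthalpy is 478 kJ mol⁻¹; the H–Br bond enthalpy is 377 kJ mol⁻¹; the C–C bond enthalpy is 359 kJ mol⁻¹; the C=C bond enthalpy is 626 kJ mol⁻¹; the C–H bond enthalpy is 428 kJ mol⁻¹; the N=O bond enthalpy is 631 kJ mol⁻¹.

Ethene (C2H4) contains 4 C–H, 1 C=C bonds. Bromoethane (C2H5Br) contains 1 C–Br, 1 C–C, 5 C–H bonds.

ΔH ≈ −57 kJ

Bonds broken (reactants):
  C–H: 4 × 428 = 1712
  C=C: 1 × 626 = 626
  H–Br: 1 × 377 = 377
  Σ(broken) = 2715 kJ
Bonds formed (products):
  C–Br: 1 × 273 = 273
  C–C: 1 × 359 = 359
  C–H: 5 × 428 = 2140
  Σ(formed) = 2772 kJ
ΔH = Σ(broken) − Σ(formed) = 2715 − 2772 = −57 kJ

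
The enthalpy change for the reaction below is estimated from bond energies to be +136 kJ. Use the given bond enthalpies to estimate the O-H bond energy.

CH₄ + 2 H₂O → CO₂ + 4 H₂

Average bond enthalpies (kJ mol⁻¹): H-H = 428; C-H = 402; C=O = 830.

Let D be the O-H bond energy.
Σ(broken) = 4×402 + 4×D = 1608 + 4D
Σ(formed) = 2×830 + 4×428 = 3372
ΔH = Σ(broken) − Σ(formed) = (1608 + 4D) − (3372) = −1764 + 4D
Setting this equal to +136 kJ gives 4D = 1900, so D = 475 kJ/mol.

D(O-H) ≈ 475 kJ/mol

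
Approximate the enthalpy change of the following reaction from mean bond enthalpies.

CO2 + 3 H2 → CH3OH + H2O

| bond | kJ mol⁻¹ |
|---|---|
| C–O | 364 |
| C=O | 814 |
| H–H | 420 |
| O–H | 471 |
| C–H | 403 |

Bonds broken (reactants):
  C=O: 2 × 814 = 1628
  H–H: 3 × 420 = 1260
  Σ(broken) = 2888 kJ
Bonds formed (products):
  C–H: 3 × 403 = 1209
  C–O: 1 × 364 = 364
  O–H: 3 × 471 = 1413
  Σ(formed) = 2986 kJ
ΔH = Σ(broken) − Σ(formed) = 2888 − 2986 = −98 kJ

ΔH ≈ −98 kJ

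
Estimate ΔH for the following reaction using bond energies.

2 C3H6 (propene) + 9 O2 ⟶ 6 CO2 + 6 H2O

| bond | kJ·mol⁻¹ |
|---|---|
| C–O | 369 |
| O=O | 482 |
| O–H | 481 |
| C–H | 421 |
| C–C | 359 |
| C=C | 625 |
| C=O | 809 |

ΔH ≈ −4122 kJ

Bonds broken (reactants):
  C–C: 2 × 359 = 718
  C–H: 12 × 421 = 5052
  C=C: 2 × 625 = 1250
  O=O: 9 × 482 = 4338
  Σ(broken) = 11358 kJ
Bonds formed (products):
  C=O: 12 × 809 = 9708
  O–H: 12 × 481 = 5772
  Σ(formed) = 15480 kJ
ΔH = Σ(broken) − Σ(formed) = 11358 − 15480 = −4122 kJ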